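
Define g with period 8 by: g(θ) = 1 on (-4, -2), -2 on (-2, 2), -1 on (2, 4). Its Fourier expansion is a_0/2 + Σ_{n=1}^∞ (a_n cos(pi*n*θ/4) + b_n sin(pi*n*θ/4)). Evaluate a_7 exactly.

a_7 = 1/4 ∫_{-4}^{4} g(θ) cos(7*pi*θ/4) dθ.
Split the integral at the breakpoints.
Directly, an antiderivative of (1) cos(7*pi*θ/4) is 4*sin(7*pi*θ/4)/(7*pi); evaluating from -4 to -2: ∫_{-4}^{-2} (1) cos(7*pi*θ/4) dθ = (4/(7*pi)) - (0) = 4/(7*pi).
Directly, an antiderivative of (-2) cos(7*pi*θ/4) is -8*sin(7*pi*θ/4)/(7*pi); evaluating from -2 to 2: ∫_{-2}^{2} (-2) cos(7*pi*θ/4) dθ = (8/(7*pi)) - (-8/(7*pi)) = 16/(7*pi).
Directly, an antiderivative of (-1) cos(7*pi*θ/4) is -4*sin(7*pi*θ/4)/(7*pi); evaluating from 2 to 4: ∫_{2}^{4} (-1) cos(7*pi*θ/4) dθ = (0) - (4/(7*pi)) = -4/(7*pi).
Summing the pieces and multiplying by (1/4) gives a_7 = 4/(7*pi).

4/(7*pi)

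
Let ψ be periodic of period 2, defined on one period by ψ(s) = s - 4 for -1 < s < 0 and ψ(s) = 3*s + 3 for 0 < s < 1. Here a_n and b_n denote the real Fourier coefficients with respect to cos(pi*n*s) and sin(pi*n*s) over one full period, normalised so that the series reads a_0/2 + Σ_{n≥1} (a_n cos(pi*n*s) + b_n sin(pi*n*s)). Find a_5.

a_5 = ∫_{-1}^{1} ψ(s) cos(5*pi*s) ds.
Split the integral at the breakpoints.
Integrating by parts (boundary term plus one more integral), an antiderivative of (s - 4) cos(5*pi*s) is s*sin(5*pi*s)/(5*pi) - 4*sin(5*pi*s)/(5*pi) + cos(5*pi*s)/(25*pi**2); evaluating from -1 to 0: ∫_{-1}^{0} (s - 4) cos(5*pi*s) ds = (1/(25*pi**2)) - (-1/(25*pi**2)) = 2/(25*pi**2).
Integrating by parts (boundary term plus one more integral), an antiderivative of (3*s + 3) cos(5*pi*s) is 3*s*sin(5*pi*s)/(5*pi) + 3*sin(5*pi*s)/(5*pi) + 3*cos(5*pi*s)/(25*pi**2); evaluating from 0 to 1: ∫_{0}^{1} (3*s + 3) cos(5*pi*s) ds = (-3/(25*pi**2)) - (3/(25*pi**2)) = -6/(25*pi**2).
Summing the pieces gives a_5 = -4/(25*pi**2).

-4/(25*pi**2)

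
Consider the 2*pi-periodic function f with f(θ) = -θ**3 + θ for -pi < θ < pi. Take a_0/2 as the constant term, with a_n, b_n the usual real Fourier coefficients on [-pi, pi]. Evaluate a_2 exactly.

0

a_2 = 1/pi ∫_{-pi}^{pi} f(θ) cos(2*θ) dθ.
f is odd and cos(2*θ) is even, so the integrand is odd over a symmetric interval and the integral vanishes.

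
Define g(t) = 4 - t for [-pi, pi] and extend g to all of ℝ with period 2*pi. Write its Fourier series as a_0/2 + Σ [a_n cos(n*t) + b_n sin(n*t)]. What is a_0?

8

a_0 = 1/pi ∫_{-pi}^{pi} g(t) dt = 1/pi · (8*pi) = 8.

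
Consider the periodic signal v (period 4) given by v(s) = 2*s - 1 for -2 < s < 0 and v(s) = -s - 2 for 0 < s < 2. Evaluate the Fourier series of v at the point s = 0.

At s = 0 the one-sided limits are v(0^-) = -1 and v(0^+) = -2.
By Dirichlet's theorem the series converges to their average, [(-1) + (-2)]/2 = -3/2.

-3/2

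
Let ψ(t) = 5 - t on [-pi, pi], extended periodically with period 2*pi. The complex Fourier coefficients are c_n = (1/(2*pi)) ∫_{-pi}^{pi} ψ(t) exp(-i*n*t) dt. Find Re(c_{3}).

0

Since ψ is real-valued, Re(c_{3}) = (1/(2*pi)) ∫_{-pi}^{pi} ψ(t) cos(3*t) dt = a_{3}/2.
Integrating by parts (boundary term plus one more integral), an antiderivative of (5 - t) cos(3*t) is -t*sin(3*t)/3 + 5*sin(3*t)/3 - cos(3*t)/9; evaluating from -pi to pi: ∫_{-pi}^{pi} (5 - t) cos(3*t) dt = (1/9) - (1/9) = 0.
Hence Re(c_{3}) = (1/(2*pi))·(0) = 0.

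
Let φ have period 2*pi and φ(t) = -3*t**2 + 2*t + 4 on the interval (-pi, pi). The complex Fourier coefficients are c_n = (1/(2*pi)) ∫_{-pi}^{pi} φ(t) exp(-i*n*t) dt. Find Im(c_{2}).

1

Since φ is real-valued, Im(c_{2}) = -(1/(2*pi)) ∫_{-pi}^{pi} φ(t) sin(2*t) dt = -b_{2}/2.
Integrating by parts twice (tabular method), an antiderivative of (-3*t**2 + 2*t + 4) sin(2*t) is 3*t**2*cos(2*t)/2 - 3*t*sin(2*t)/2 - t*cos(2*t) + sin(2*t)/2 - 11*cos(2*t)/4; evaluating from -pi to pi: ∫_{-pi}^{pi} (-3*t**2 + 2*t + 4) sin(2*t) dt = (-pi - 11/4 + 3*pi**2/2) - (-11/4 + pi + 3*pi**2/2) = -2*pi.
Hence Im(c_{2}) = (-1/(2*pi))·(-2*pi) = 1.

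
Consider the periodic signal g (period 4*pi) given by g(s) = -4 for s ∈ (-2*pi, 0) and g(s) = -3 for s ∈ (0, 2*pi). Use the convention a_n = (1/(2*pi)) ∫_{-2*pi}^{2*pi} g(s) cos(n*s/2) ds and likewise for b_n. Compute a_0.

a_0 = (1/(2*pi)) ∫_{-2*pi}^{2*pi} g(s) ds = (1/(2*pi)) · (-14*pi) = -7.

-7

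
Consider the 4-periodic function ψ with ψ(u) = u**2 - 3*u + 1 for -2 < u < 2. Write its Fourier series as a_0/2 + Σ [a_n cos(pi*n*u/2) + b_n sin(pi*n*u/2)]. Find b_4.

3/pi

b_4 = 1/2 ∫_{-2}^{2} ψ(u) sin(2*pi*u) du.
Integrating by parts twice (tabular method), an antiderivative of (u**2 - 3*u + 1) sin(2*pi*u) is -u**2*cos(2*pi*u)/(2*pi) + u*sin(2*pi*u)/(2*pi**2) + 3*u*cos(2*pi*u)/(2*pi) - 3*sin(2*pi*u)/(4*pi**2) - cos(2*pi*u)/(2*pi) + cos(2*pi*u)/(4*pi**3); evaluating from -2 to 2: ∫_{-2}^{2} (u**2 - 3*u + 1) sin(2*pi*u) du = ((1 + 2*pi**2)/(4*pi**3)) - ((1 - 22*pi**2)/(4*pi**3)) = 6/pi.
Hence b_4 = (1/2)·(6/pi) = 3/pi.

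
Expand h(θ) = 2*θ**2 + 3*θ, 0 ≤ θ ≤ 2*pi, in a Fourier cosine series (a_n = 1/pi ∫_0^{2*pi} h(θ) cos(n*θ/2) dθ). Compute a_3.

8*(-4*pi - 3)/(9*pi)

a_3 = 1/pi ∫_0^{2*pi} (2*θ**2 + 3*θ) cos(3*θ/2) dθ.
Integrating by parts twice (tabular method), an antiderivative of (2*θ**2 + 3*θ) cos(3*θ/2) is 4*θ**2*sin(3*θ/2)/3 + 2*θ*sin(3*θ/2) + 16*θ*cos(3*θ/2)/9 - 32*sin(3*θ/2)/27 + 4*cos(3*θ/2)/3; evaluating from 0 to 2*pi: ∫_{0}^{2*pi} (2*θ**2 + 3*θ) cos(3*θ/2) dθ = (-32*pi/9 - 4/3) - (4/3) = -32*pi/9 - 8/3.
Hence a_3 = (1/pi)·(-32*pi/9 - 8/3) = 8*(-4*pi - 3)/(9*pi).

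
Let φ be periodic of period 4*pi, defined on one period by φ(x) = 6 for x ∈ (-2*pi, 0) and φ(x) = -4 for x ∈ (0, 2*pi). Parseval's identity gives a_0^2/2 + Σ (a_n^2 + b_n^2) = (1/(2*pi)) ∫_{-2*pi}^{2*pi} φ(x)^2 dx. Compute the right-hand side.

52

(1/(2*pi)) ∫_{-2*pi}^{2*pi} φ(x)^2 dx = (1/(2*pi)) · (104*pi) = 52.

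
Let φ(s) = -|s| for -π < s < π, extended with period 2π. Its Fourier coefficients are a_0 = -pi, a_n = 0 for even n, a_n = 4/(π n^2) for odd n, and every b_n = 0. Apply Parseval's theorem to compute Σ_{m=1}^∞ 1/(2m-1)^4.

Parseval: a_0^2/2 + Σ a_n^2 = (1/π) ∫_{-π}^{π} φ(s)^2 ds = 2*pi**2/3.
Subtract a_0^2/2 = pi**2/2: Σ a_n^2 = pi**2/6.
Only odd n contribute, with a_n^2 = 16/(π^2 n^4), so Σ_{m≥1} 1/(2m-1)^4 = π^2·(pi**2/6)/16 = pi**4/96.

pi**4/96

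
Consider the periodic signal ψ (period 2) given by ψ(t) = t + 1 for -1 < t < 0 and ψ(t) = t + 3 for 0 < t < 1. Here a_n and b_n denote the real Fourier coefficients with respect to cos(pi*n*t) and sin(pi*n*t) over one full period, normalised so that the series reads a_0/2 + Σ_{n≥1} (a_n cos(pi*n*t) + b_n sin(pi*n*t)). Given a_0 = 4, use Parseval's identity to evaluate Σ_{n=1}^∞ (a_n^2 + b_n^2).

Parseval: a_0^2/2 + Σ_{n≥1} (a_n^2+b_n^2) = ∫_{-1}^{1} ψ(t)^2 dt = 38/3.
Subtract a_0^2/2 = 8: Σ (a_n^2+b_n^2) = 14/3.

14/3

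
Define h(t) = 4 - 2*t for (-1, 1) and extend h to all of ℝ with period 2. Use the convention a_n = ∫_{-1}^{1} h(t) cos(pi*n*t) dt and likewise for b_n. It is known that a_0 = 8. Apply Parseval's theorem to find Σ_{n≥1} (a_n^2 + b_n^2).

8/3

Parseval: a_0^2/2 + Σ_{n≥1} (a_n^2+b_n^2) = ∫_{-1}^{1} h(t)^2 dt = 104/3.
Subtract a_0^2/2 = 32: Σ (a_n^2+b_n^2) = 8/3.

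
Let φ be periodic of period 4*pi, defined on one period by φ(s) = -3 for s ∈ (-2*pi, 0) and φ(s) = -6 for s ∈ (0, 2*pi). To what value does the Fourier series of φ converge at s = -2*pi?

-9/2

s = -2*pi differs from s = 2*pi by -1 full period(s), and the series is 4*pi-periodic.
At s = 2*pi the one-sided limits are φ(2*pi^-) = -6 and φ(2*pi^+) = -3.
By Dirichlet's theorem the series converges to their average, [(-6) + (-3)]/2 = -9/2.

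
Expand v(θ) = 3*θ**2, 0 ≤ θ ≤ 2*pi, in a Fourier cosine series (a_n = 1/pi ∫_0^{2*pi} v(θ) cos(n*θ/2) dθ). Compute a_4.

a_4 = 1/pi ∫_0^{2*pi} (3*θ**2) cos(2*θ) dθ.
Integrating by parts twice (tabular method), an antiderivative of (3*θ**2) cos(2*θ) is 3*θ**2*sin(2*θ)/2 + 3*θ*cos(2*θ)/2 - 3*sin(2*θ)/4; evaluating from 0 to 2*pi: ∫_{0}^{2*pi} (3*θ**2) cos(2*θ) dθ = (3*pi) - (0) = 3*pi.
Hence a_4 = (1/pi)·(3*pi) = 3.

3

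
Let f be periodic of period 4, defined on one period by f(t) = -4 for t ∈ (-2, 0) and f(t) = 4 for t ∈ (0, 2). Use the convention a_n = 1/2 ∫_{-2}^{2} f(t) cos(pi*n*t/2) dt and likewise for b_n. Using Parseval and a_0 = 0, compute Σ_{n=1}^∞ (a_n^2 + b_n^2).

Parseval: a_0^2/2 + Σ_{n≥1} (a_n^2+b_n^2) = 1/2 ∫_{-2}^{2} f(t)^2 dt = 32.
Subtract a_0^2/2 = 0: Σ (a_n^2+b_n^2) = 32.

32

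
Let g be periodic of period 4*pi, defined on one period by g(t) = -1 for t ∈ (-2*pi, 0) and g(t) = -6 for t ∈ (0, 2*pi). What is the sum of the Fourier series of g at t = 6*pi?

-7/2

t = 6*pi differs from t = -2*pi by 2 full period(s), and the series is 4*pi-periodic.
At t = -2*pi the one-sided limits are g(-2*pi^-) = -6 and g(-2*pi^+) = -1.
By Dirichlet's theorem the series converges to their average, [(-6) + (-1)]/2 = -7/2.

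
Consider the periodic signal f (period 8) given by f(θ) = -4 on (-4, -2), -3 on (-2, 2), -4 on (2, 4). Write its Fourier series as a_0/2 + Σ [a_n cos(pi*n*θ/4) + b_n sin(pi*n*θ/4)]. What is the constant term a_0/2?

a_0 = 1/4 ∫_{-4}^{4} f(θ) dθ = 1/4 · (-28) = -7.
So the constant term a_0/2 = -7/2.

-7/2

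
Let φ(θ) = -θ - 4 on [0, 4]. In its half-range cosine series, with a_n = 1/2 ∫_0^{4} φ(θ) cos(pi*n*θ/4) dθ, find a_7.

a_7 = 1/2 ∫_0^{4} (-θ - 4) cos(7*pi*θ/4) dθ.
Integrating by parts (boundary term plus one more integral), an antiderivative of (-θ - 4) cos(7*pi*θ/4) is -4*θ*sin(7*pi*θ/4)/(7*pi) - 16*sin(7*pi*θ/4)/(7*pi) - 16*cos(7*pi*θ/4)/(49*pi**2); evaluating from 0 to 4: ∫_{0}^{4} (-θ - 4) cos(7*pi*θ/4) dθ = (16/(49*pi**2)) - (-16/(49*pi**2)) = 32/(49*pi**2).
Hence a_7 = (1/2)·(32/(49*pi**2)) = 16/(49*pi**2).

16/(49*pi**2)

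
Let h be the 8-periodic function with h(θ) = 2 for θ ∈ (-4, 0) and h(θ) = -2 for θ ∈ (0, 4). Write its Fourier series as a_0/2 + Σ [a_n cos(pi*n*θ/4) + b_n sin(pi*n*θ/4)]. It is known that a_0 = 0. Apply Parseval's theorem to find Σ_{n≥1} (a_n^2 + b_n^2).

8

Parseval: a_0^2/2 + Σ_{n≥1} (a_n^2+b_n^2) = 1/4 ∫_{-4}^{4} h(θ)^2 dθ = 8.
Subtract a_0^2/2 = 0: Σ (a_n^2+b_n^2) = 8.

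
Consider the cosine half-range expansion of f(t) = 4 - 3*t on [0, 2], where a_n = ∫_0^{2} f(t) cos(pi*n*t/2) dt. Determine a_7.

24/(49*pi**2)

a_7 = ∫_0^{2} (4 - 3*t) cos(7*pi*t/2) dt.
Integrating by parts (boundary term plus one more integral), an antiderivative of (4 - 3*t) cos(7*pi*t/2) is -6*t*sin(7*pi*t/2)/(7*pi) + 8*sin(7*pi*t/2)/(7*pi) - 12*cos(7*pi*t/2)/(49*pi**2); evaluating from 0 to 2: ∫_{0}^{2} (4 - 3*t) cos(7*pi*t/2) dt = (12/(49*pi**2)) - (-12/(49*pi**2)) = 24/(49*pi**2).
Hence a_7 = 24/(49*pi**2).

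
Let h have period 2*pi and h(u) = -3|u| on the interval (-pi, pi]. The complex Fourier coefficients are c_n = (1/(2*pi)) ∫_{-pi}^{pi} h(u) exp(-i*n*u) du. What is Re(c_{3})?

2/(3*pi)

Since h is real-valued, Re(c_{3}) = (1/(2*pi)) ∫_{-pi}^{pi} h(u) cos(3*u) du = a_{3}/2.
h is even and cos(3*u) is even, so the integrand is even: ∫_{-pi}^{pi} h(u) cos(3*u) du = 2∫_0^{pi} h(u) cos(3*u) du.
Integrating by parts (boundary term plus one more integral), an antiderivative of (-3*u) cos(3*u) is -u*sin(3*u) - cos(3*u)/3; evaluating from 0 to pi: ∫_{0}^{pi} (-3*u) cos(3*u) du = (1/3) - (-1/3) = 2/3.
So ∫_{-pi}^{pi} h(u) cos(3*u) du = 4/3.
Hence Re(c_{3}) = (1/(2*pi))·(4/3) = 2/(3*pi).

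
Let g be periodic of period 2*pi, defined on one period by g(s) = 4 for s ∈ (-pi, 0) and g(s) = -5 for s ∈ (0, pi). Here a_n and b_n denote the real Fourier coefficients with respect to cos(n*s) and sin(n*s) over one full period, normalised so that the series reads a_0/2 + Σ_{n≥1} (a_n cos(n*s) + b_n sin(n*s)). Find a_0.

-1

a_0 = 1/pi ∫_{-pi}^{pi} g(s) ds = 1/pi · (-pi) = -1.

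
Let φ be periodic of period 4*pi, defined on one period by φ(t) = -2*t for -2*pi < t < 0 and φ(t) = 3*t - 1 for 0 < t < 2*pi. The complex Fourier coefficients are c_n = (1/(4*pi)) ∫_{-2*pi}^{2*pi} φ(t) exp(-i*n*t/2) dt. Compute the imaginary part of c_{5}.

Since φ is real-valued, Im(c_{5}) = -(1/(4*pi)) ∫_{-2*pi}^{2*pi} φ(t) sin(5*t/2) dt = -b_{5}/2.
Split the integral at the breakpoints.
Integrating by parts (boundary term plus one more integral), an antiderivative of (-2*t) sin(5*t/2) is 4*t*cos(5*t/2)/5 - 8*sin(5*t/2)/25; evaluating from -2*pi to 0: ∫_{-2*pi}^{0} (-2*t) sin(5*t/2) dt = (0) - (8*pi/5) = -8*pi/5.
Integrating by parts (boundary term plus one more integral), an antiderivative of (3*t - 1) sin(5*t/2) is -6*t*cos(5*t/2)/5 + 12*sin(5*t/2)/25 + 2*cos(5*t/2)/5; evaluating from 0 to 2*pi: ∫_{0}^{2*pi} (3*t - 1) sin(5*t/2) dt = (-2/5 + 12*pi/5) - (2/5) = -4/5 + 12*pi/5.
So ∫_{-2*pi}^{2*pi} φ(t) sin(5*t/2) dt = -4/5 + 4*pi/5.
Hence Im(c_{5}) = (-1/(4*pi))·(-4/5 + 4*pi/5) = (1 - pi)/(5*pi).

(1 - pi)/(5*pi)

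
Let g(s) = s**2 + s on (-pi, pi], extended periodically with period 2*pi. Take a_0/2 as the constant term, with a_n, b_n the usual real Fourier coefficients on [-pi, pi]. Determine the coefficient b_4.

-1/2

b_4 = 1/pi ∫_{-pi}^{pi} g(s) sin(4*s) ds.
Integrating by parts twice (tabular method), an antiderivative of (s**2 + s) sin(4*s) is -s**2*cos(4*s)/4 + s*sin(4*s)/8 - s*cos(4*s)/4 + sin(4*s)/16 + cos(4*s)/32; evaluating from -pi to pi: ∫_{-pi}^{pi} (s**2 + s) sin(4*s) ds = (-pi**2/4 - pi/4 + 1/32) - (-pi**2/4 + 1/32 + pi/4) = -pi/2.
Hence b_4 = (1/pi)·(-pi/2) = -1/2.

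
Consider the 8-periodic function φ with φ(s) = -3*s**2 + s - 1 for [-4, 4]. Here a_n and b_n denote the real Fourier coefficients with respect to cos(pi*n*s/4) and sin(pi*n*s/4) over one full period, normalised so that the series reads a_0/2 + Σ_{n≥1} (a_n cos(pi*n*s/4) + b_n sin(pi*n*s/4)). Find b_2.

-4/pi

b_2 = 1/4 ∫_{-4}^{4} φ(s) sin(pi*s/2) ds.
Integrating by parts twice (tabular method), an antiderivative of (-3*s**2 + s - 1) sin(pi*s/2) is 6*s**2*cos(pi*s/2)/pi - 24*s*sin(pi*s/2)/pi**2 - 2*s*cos(pi*s/2)/pi + 4*sin(pi*s/2)/pi**2 - 48*cos(pi*s/2)/pi**3 + 2*cos(pi*s/2)/pi; evaluating from -4 to 4: ∫_{-4}^{4} (-3*s**2 + s - 1) sin(pi*s/2) ds = (-48/pi**3 + 90/pi) - (-48/pi**3 + 106/pi) = -16/pi.
Hence b_2 = (1/4)·(-16/pi) = -4/pi.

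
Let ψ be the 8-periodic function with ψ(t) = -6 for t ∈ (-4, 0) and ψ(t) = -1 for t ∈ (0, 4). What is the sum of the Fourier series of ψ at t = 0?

-7/2

At t = 0 the one-sided limits are ψ(0^-) = -6 and ψ(0^+) = -1.
By Dirichlet's theorem the series converges to their average, [(-6) + (-1)]/2 = -7/2.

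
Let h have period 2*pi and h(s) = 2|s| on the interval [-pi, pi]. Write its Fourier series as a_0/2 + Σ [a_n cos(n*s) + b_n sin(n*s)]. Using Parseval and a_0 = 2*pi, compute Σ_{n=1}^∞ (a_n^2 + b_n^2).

2*pi**2/3

Parseval: a_0^2/2 + Σ_{n≥1} (a_n^2+b_n^2) = 1/pi ∫_{-pi}^{pi} h(s)^2 ds = 8*pi**2/3.
Subtract a_0^2/2 = 2*pi**2: Σ (a_n^2+b_n^2) = 2*pi**2/3.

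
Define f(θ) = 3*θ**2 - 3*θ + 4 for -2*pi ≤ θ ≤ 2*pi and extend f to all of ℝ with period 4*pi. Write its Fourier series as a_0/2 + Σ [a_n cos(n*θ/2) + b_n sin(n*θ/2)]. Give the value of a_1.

a_1 = (1/(2*pi)) ∫_{-2*pi}^{2*pi} f(θ) cos(θ/2) dθ.
Integrating by parts twice (tabular method), an antiderivative of (3*θ**2 - 3*θ + 4) cos(θ/2) is 6*θ**2*sin(θ/2) - 6*θ*sin(θ/2) + 24*θ*cos(θ/2) - 40*sin(θ/2) - 12*cos(θ/2); evaluating from -2*pi to 2*pi: ∫_{-2*pi}^{2*pi} (3*θ**2 - 3*θ + 4) cos(θ/2) dθ = (12 - 48*pi) - (12 + 48*pi) = -96*pi.
Hence a_1 = (1/(2*pi))·(-96*pi) = -48.

-48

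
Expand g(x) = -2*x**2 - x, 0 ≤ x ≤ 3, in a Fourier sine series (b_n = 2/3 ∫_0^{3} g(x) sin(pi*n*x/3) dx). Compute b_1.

b_1 = 2/3 ∫_0^{3} (-2*x**2 - x) sin(pi*x/3) dx.
Integrating by parts twice (tabular method), an antiderivative of (-2*x**2 - x) sin(pi*x/3) is 6*x**2*cos(pi*x/3)/pi - 36*x*sin(pi*x/3)/pi**2 + 3*x*cos(pi*x/3)/pi - 9*sin(pi*x/3)/pi**2 - 108*cos(pi*x/3)/pi**3; evaluating from 0 to 3: ∫_{0}^{3} (-2*x**2 - x) sin(pi*x/3) dx = (-63/pi + 108/pi**3) - (-108/pi**3) = -63/pi + 216/pi**3.
Hence b_1 = (2/3)·(-63/pi + 216/pi**3) = -42/pi + 144/pi**3.

-42/pi + 144/pi**3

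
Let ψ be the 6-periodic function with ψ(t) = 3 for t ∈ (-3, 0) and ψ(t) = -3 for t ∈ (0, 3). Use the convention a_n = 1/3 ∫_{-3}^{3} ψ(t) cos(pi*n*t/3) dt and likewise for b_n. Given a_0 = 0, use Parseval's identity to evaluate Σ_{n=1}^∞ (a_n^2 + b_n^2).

Parseval: a_0^2/2 + Σ_{n≥1} (a_n^2+b_n^2) = 1/3 ∫_{-3}^{3} ψ(t)^2 dt = 18.
Subtract a_0^2/2 = 0: Σ (a_n^2+b_n^2) = 18.

18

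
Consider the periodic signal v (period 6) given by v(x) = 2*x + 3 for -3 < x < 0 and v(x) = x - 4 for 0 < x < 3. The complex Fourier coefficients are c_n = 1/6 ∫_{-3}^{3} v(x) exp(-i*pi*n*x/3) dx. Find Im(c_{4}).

Since v is real-valued, Im(c_{4}) = -1/6 ∫_{-3}^{3} v(x) sin(4*pi*x/3) dx = -b_{4}/2.
Split the integral at the breakpoints.
Integrating by parts (boundary term plus one more integral), an antiderivative of (2*x + 3) sin(4*pi*x/3) is -3*x*cos(4*pi*x/3)/(2*pi) + 9*sin(4*pi*x/3)/(8*pi**2) - 9*cos(4*pi*x/3)/(4*pi); evaluating from -3 to 0: ∫_{-3}^{0} (2*x + 3) sin(4*pi*x/3) dx = (-9/(4*pi)) - (9/(4*pi)) = -9/(2*pi).
Integrating by parts (boundary term plus one more integral), an antiderivative of (x - 4) sin(4*pi*x/3) is -3*x*cos(4*pi*x/3)/(4*pi) + 9*sin(4*pi*x/3)/(16*pi**2) + 3*cos(4*pi*x/3)/pi; evaluating from 0 to 3: ∫_{0}^{3} (x - 4) sin(4*pi*x/3) dx = (3/(4*pi)) - (3/pi) = -9/(4*pi).
So ∫_{-3}^{3} v(x) sin(4*pi*x/3) dx = -27/(4*pi).
Hence Im(c_{4}) = (-1/6)·(-27/(4*pi)) = 9/(8*pi).

9/(8*pi)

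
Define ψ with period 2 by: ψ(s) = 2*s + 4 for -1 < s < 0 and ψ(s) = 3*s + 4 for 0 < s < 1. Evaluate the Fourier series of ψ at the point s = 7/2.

3

s = 7/2 differs from s = -1/2 by 2 full period(s), and the series is 2-periodic.
ψ is continuous at s = -1/2 with value 3, so the series converges to 3 there.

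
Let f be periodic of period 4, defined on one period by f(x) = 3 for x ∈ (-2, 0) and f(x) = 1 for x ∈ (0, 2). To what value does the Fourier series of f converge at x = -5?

3

x = -5 differs from x = -1 by -1 full period(s), and the series is 4-periodic.
f is continuous at x = -1 with value 3, so the series converges to 3 there.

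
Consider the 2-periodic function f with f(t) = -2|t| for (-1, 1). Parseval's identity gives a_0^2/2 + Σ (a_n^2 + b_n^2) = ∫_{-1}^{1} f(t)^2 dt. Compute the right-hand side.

8/3

∫_{-1}^{1} f(t)^2 dt = 8/3.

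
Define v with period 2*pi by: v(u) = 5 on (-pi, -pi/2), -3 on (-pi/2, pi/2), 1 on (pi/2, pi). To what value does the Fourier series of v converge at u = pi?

3

u = pi differs from u = -pi by 1 full period(s), and the series is 2*pi-periodic.
At u = -pi the one-sided limits are v(-pi^-) = 1 and v(-pi^+) = 5.
By Dirichlet's theorem the series converges to their average, [(1) + (5)]/2 = 3.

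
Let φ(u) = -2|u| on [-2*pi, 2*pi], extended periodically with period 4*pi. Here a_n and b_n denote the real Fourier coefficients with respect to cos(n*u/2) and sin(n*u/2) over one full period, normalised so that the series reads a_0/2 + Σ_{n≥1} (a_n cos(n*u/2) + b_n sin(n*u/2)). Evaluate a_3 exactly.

a_3 = (1/(2*pi)) ∫_{-2*pi}^{2*pi} φ(u) cos(3*u/2) du.
φ is even and cos(3*u/2) is even, so the integrand is even and a_3 = 1/pi ∫_0^{2*pi} φ(u) cos(3*u/2) du.
Integrating by parts (boundary term plus one more integral), an antiderivative of (-2*u) cos(3*u/2) is -4*u*sin(3*u/2)/3 - 8*cos(3*u/2)/9; evaluating from 0 to 2*pi: ∫_{0}^{2*pi} (-2*u) cos(3*u/2) du = (8/9) - (-8/9) = 16/9.
Hence a_3 = (1/pi)·(16/9) = 16/(9*pi).

16/(9*pi)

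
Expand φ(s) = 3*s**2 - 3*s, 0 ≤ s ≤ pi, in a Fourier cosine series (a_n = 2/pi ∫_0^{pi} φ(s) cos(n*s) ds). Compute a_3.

4*(1 - pi)/(3*pi)

a_3 = 2/pi ∫_0^{pi} (3*s**2 - 3*s) cos(3*s) ds.
Integrating by parts twice (tabular method), an antiderivative of (3*s**2 - 3*s) cos(3*s) is s**2*sin(3*s) - s*sin(3*s) + 2*s*cos(3*s)/3 - 2*sin(3*s)/9 - cos(3*s)/3; evaluating from 0 to pi: ∫_{0}^{pi} (3*s**2 - 3*s) cos(3*s) ds = (1/3 - 2*pi/3) - (-1/3) = 2/3 - 2*pi/3.
Hence a_3 = (2/pi)·(2/3 - 2*pi/3) = 4*(1 - pi)/(3*pi).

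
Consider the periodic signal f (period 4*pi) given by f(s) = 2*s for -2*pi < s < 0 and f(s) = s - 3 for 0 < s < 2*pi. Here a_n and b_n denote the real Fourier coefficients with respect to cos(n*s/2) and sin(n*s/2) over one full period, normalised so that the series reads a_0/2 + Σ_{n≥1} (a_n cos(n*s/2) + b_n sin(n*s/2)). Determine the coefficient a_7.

4/(49*pi)

a_7 = (1/(2*pi)) ∫_{-2*pi}^{2*pi} f(s) cos(7*s/2) ds.
Split the integral at the breakpoints.
Integrating by parts (boundary term plus one more integral), an antiderivative of (2*s) cos(7*s/2) is 4*s*sin(7*s/2)/7 + 8*cos(7*s/2)/49; evaluating from -2*pi to 0: ∫_{-2*pi}^{0} (2*s) cos(7*s/2) ds = (8/49) - (-8/49) = 16/49.
Integrating by parts (boundary term plus one more integral), an antiderivative of (s - 3) cos(7*s/2) is 2*s*sin(7*s/2)/7 - 6*sin(7*s/2)/7 + 4*cos(7*s/2)/49; evaluating from 0 to 2*pi: ∫_{0}^{2*pi} (s - 3) cos(7*s/2) ds = (-4/49) - (4/49) = -8/49.
Summing the pieces and multiplying by (1/(2*pi)) gives a_7 = 4/(49*pi).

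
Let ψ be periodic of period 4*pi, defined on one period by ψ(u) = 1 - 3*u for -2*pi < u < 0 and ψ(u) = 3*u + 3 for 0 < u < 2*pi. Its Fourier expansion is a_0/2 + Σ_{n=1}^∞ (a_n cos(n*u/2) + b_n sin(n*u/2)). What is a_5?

a_5 = (1/(2*pi)) ∫_{-2*pi}^{2*pi} ψ(u) cos(5*u/2) du.
Split the integral at the breakpoints.
Integrating by parts (boundary term plus one more integral), an antiderivative of (1 - 3*u) cos(5*u/2) is -6*u*sin(5*u/2)/5 + 2*sin(5*u/2)/5 - 12*cos(5*u/2)/25; evaluating from -2*pi to 0: ∫_{-2*pi}^{0} (1 - 3*u) cos(5*u/2) du = (-12/25) - (12/25) = -24/25.
Integrating by parts (boundary term plus one more integral), an antiderivative of (3*u + 3) cos(5*u/2) is 6*u*sin(5*u/2)/5 + 6*sin(5*u/2)/5 + 12*cos(5*u/2)/25; evaluating from 0 to 2*pi: ∫_{0}^{2*pi} (3*u + 3) cos(5*u/2) du = (-12/25) - (12/25) = -24/25.
Summing the pieces and multiplying by (1/(2*pi)) gives a_5 = -24/(25*pi).

-24/(25*pi)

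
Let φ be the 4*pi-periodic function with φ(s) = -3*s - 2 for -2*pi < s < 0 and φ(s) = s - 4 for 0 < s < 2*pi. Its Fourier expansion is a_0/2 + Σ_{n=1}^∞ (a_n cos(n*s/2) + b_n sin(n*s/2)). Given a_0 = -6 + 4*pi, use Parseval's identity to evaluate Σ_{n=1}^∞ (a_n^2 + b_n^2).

Parseval: a_0^2/2 + Σ_{n≥1} (a_n^2+b_n^2) = (1/(2*pi)) ∫_{-2*pi}^{2*pi} φ(s)^2 ds = -20*pi + 20 + 40*pi**2/3.
Subtract a_0^2/2 = 2*(3 - 2*pi)**2: Σ (a_n^2+b_n^2) = 2 + 4*pi + 16*pi**2/3.

2 + 4*pi + 16*pi**2/3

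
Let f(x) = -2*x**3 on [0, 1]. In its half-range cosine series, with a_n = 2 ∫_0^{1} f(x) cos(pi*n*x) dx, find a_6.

a_6 = 2 ∫_0^{1} (-2*x**3) cos(6*pi*x) dx.
Integrating by parts three times (tabular method), an antiderivative of (-2*x**3) cos(6*pi*x) is -x**3*sin(6*pi*x)/(3*pi) - x**2*cos(6*pi*x)/(6*pi**2) + x*sin(6*pi*x)/(18*pi**3) + cos(6*pi*x)/(108*pi**4); evaluating from 0 to 1: ∫_{0}^{1} (-2*x**3) cos(6*pi*x) dx = ((1 - 18*pi**2)/(108*pi**4)) - (1/(108*pi**4)) = -1/(6*pi**2).
Hence a_6 = 2·(-1/(6*pi**2)) = -1/(3*pi**2).

-1/(3*pi**2)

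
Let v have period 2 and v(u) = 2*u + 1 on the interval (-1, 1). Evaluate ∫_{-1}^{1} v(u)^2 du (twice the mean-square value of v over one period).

∫_{-1}^{1} v(u)^2 du = 14/3.

14/3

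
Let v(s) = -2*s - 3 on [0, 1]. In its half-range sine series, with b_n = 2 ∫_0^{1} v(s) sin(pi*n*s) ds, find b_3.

b_3 = 2 ∫_0^{1} (-2*s - 3) sin(3*pi*s) ds.
Integrating by parts (boundary term plus one more integral), an antiderivative of (-2*s - 3) sin(3*pi*s) is 2*s*cos(3*pi*s)/(3*pi) - 2*sin(3*pi*s)/(9*pi**2) + cos(3*pi*s)/pi; evaluating from 0 to 1: ∫_{0}^{1} (-2*s - 3) sin(3*pi*s) ds = (-5/(3*pi)) - (1/pi) = -8/(3*pi).
Hence b_3 = 2·(-8/(3*pi)) = -16/(3*pi).

-16/(3*pi)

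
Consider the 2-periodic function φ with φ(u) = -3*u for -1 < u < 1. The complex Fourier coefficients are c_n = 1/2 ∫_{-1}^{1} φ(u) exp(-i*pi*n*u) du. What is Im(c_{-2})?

Since φ is real-valued, Im(c_{-2}) = -1/2 ∫_{-1}^{1} φ(u) sin(-2*pi*u) du = b_{2}/2.
φ is odd and sin(-2*pi*u) is odd, so the integrand is even: ∫_{-1}^{1} φ(u) sin(-2*pi*u) du = 2∫_0^{1} φ(u) sin(-2*pi*u) du.
Integrating by parts (boundary term plus one more integral), an antiderivative of (-3*u) sin(-2*pi*u) is -3*u*cos(2*pi*u)/(2*pi) + 3*sin(2*pi*u)/(4*pi**2); evaluating from 0 to 1: ∫_{0}^{1} (-3*u) sin(-2*pi*u) du = (-3/(2*pi)) - (0) = -3/(2*pi).
So ∫_{-1}^{1} φ(u) sin(-2*pi*u) du = -3/pi.
Hence Im(c_{-2}) = (-1/2)·(-3/pi) = 3/(2*pi).

3/(2*pi)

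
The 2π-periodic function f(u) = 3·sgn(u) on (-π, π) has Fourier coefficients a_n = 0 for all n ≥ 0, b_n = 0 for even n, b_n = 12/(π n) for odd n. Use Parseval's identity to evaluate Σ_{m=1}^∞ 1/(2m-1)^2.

pi**2/8

Parseval: Σ b_n^2 = (1/π) ∫_{-π}^{π} f(u)^2 du = 18.
Only odd n contribute, with b_n^2 = 144/(π^2 n^2), so Σ_{m≥1} 1/(2m-1)^2 = π^2·(18)/144 = pi**2/8.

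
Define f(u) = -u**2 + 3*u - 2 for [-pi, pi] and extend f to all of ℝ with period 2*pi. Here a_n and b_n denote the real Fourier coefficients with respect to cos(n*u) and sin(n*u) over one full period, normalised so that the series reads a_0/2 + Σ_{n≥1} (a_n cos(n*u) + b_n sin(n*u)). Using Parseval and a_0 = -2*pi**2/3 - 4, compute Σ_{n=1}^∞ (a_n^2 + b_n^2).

pi**2*(8*pi**2/45 + 6)

Parseval: a_0^2/2 + Σ_{n≥1} (a_n^2+b_n^2) = 1/pi ∫_{-pi}^{pi} f(u)^2 du = 8 + 2*pi**4/5 + 26*pi**2/3.
Subtract a_0^2/2 = 2*(6 + pi**2)**2/9: Σ (a_n^2+b_n^2) = pi**2*(8*pi**2/45 + 6).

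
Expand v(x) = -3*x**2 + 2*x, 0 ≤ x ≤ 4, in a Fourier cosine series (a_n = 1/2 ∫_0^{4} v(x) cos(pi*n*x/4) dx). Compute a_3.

160/(9*pi**2)

a_3 = 1/2 ∫_0^{4} (-3*x**2 + 2*x) cos(3*pi*x/4) dx.
Integrating by parts twice (tabular method), an antiderivative of (-3*x**2 + 2*x) cos(3*pi*x/4) is -4*x**2*sin(3*pi*x/4)/pi + 8*x*sin(3*pi*x/4)/(3*pi) - 32*x*cos(3*pi*x/4)/(3*pi**2) + 128*sin(3*pi*x/4)/(9*pi**3) + 32*cos(3*pi*x/4)/(9*pi**2); evaluating from 0 to 4: ∫_{0}^{4} (-3*x**2 + 2*x) cos(3*pi*x/4) dx = (352/(9*pi**2)) - (32/(9*pi**2)) = 320/(9*pi**2).
Hence a_3 = (1/2)·(320/(9*pi**2)) = 160/(9*pi**2).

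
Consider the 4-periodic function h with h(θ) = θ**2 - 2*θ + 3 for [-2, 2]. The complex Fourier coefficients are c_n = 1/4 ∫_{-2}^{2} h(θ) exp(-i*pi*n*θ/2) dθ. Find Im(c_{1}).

4/pi

Since h is real-valued, Im(c_{1}) = -1/4 ∫_{-2}^{2} h(θ) sin(pi*θ/2) dθ = -b_{1}/2.
Integrating by parts twice (tabular method), an antiderivative of (θ**2 - 2*θ + 3) sin(pi*θ/2) is -2*θ**2*cos(pi*θ/2)/pi + 8*θ*sin(pi*θ/2)/pi**2 + 4*θ*cos(pi*θ/2)/pi - 8*sin(pi*θ/2)/pi**2 - 6*cos(pi*θ/2)/pi + 16*cos(pi*θ/2)/pi**3; evaluating from -2 to 2: ∫_{-2}^{2} (θ**2 - 2*θ + 3) sin(pi*θ/2) dθ = (-16/pi**3 + 6/pi) - (-16/pi**3 + 22/pi) = -16/pi.
Hence Im(c_{1}) = (-1/4)·(-16/pi) = 4/pi.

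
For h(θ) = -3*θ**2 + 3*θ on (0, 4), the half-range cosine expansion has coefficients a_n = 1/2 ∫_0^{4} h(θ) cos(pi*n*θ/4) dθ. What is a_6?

-16/(3*pi**2)

a_6 = 1/2 ∫_0^{4} (-3*θ**2 + 3*θ) cos(3*pi*θ/2) dθ.
Integrating by parts twice (tabular method), an antiderivative of (-3*θ**2 + 3*θ) cos(3*pi*θ/2) is -2*θ**2*sin(3*pi*θ/2)/pi + 2*θ*sin(3*pi*θ/2)/pi - 8*θ*cos(3*pi*θ/2)/(3*pi**2) + 16*sin(3*pi*θ/2)/(9*pi**3) + 4*cos(3*pi*θ/2)/(3*pi**2); evaluating from 0 to 4: ∫_{0}^{4} (-3*θ**2 + 3*θ) cos(3*pi*θ/2) dθ = (-28/(3*pi**2)) - (4/(3*pi**2)) = -32/(3*pi**2).
Hence a_6 = (1/2)·(-32/(3*pi**2)) = -16/(3*pi**2).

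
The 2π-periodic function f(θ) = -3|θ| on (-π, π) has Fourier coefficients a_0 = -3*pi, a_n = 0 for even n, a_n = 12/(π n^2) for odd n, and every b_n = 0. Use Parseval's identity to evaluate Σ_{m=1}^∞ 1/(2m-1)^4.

Parseval: a_0^2/2 + Σ a_n^2 = (1/π) ∫_{-π}^{π} f(θ)^2 dθ = 6*pi**2.
Subtract a_0^2/2 = 9*pi**2/2: Σ a_n^2 = 3*pi**2/2.
Only odd n contribute, with a_n^2 = 144/(π^2 n^4), so Σ_{m≥1} 1/(2m-1)^4 = π^2·(3*pi**2/2)/144 = pi**4/96.

pi**4/96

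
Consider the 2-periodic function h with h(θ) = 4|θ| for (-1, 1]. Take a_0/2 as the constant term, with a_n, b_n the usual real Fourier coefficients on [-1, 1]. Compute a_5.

a_5 = ∫_{-1}^{1} h(θ) cos(5*pi*θ) dθ.
h is even and cos(5*pi*θ) is even, so the integrand is even and a_5 = 2 ∫_0^{1} h(θ) cos(5*pi*θ) dθ.
Integrating by parts (boundary term plus one more integral), an antiderivative of (4*θ) cos(5*pi*θ) is 4*θ*sin(5*pi*θ)/(5*pi) + 4*cos(5*pi*θ)/(25*pi**2); evaluating from 0 to 1: ∫_{0}^{1} (4*θ) cos(5*pi*θ) dθ = (-4/(25*pi**2)) - (4/(25*pi**2)) = -8/(25*pi**2).
Hence a_5 = 2·(-8/(25*pi**2)) = -16/(25*pi**2).

-16/(25*pi**2)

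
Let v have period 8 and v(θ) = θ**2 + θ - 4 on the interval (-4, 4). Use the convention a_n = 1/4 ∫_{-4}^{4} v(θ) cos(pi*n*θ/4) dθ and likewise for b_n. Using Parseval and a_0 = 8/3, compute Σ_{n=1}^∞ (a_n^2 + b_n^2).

2528/45

Parseval: a_0^2/2 + Σ_{n≥1} (a_n^2+b_n^2) = 1/4 ∫_{-4}^{4} v(θ)^2 dθ = 896/15.
Subtract a_0^2/2 = 32/9: Σ (a_n^2+b_n^2) = 2528/45.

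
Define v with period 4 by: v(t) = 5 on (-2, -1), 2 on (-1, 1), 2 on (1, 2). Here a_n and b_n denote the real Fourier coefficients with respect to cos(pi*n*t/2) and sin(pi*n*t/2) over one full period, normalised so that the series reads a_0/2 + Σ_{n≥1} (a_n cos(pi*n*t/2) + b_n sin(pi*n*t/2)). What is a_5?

-3/(5*pi)

a_5 = 1/2 ∫_{-2}^{2} v(t) cos(5*pi*t/2) dt.
Split the integral at the breakpoints.
Directly, an antiderivative of (5) cos(5*pi*t/2) is 2*sin(5*pi*t/2)/pi; evaluating from -2 to -1: ∫_{-2}^{-1} (5) cos(5*pi*t/2) dt = (-2/pi) - (0) = -2/pi.
Directly, an antiderivative of (2) cos(5*pi*t/2) is 4*sin(5*pi*t/2)/(5*pi); evaluating from -1 to 1: ∫_{-1}^{1} (2) cos(5*pi*t/2) dt = (4/(5*pi)) - (-4/(5*pi)) = 8/(5*pi).
Directly, an antiderivative of (2) cos(5*pi*t/2) is 4*sin(5*pi*t/2)/(5*pi); evaluating from 1 to 2: ∫_{1}^{2} (2) cos(5*pi*t/2) dt = (0) - (4/(5*pi)) = -4/(5*pi).
Summing the pieces and multiplying by (1/2) gives a_5 = -3/(5*pi).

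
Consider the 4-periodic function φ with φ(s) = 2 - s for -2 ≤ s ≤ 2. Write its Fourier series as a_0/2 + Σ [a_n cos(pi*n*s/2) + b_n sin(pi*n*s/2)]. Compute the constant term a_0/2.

a_0 = 1/2 ∫_{-2}^{2} φ(s) ds = 1/2 · (8) = 4.
So the constant term a_0/2 = 2.

2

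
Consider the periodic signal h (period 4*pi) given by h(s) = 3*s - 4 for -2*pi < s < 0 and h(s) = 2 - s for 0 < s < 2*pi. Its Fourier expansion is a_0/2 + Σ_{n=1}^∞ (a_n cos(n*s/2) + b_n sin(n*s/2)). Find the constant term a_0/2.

a_0 = (1/(2*pi)) ∫_{-2*pi}^{2*pi} h(s) ds = (1/(2*pi)) · (-4*pi*(1 + 2*pi)) = -4*pi - 2.
So the constant term a_0/2 = -2*pi - 1.

-2*pi - 1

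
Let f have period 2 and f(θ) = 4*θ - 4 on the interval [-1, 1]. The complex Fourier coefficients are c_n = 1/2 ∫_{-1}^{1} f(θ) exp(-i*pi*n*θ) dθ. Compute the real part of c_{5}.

Since f is real-valued, Re(c_{5}) = 1/2 ∫_{-1}^{1} f(θ) cos(5*pi*θ) dθ = a_{5}/2.
Integrating by parts (boundary term plus one more integral), an antiderivative of (4*θ - 4) cos(5*pi*θ) is 4*θ*sin(5*pi*θ)/(5*pi) - 4*sin(5*pi*θ)/(5*pi) + 4*cos(5*pi*θ)/(25*pi**2); evaluating from -1 to 1: ∫_{-1}^{1} (4*θ - 4) cos(5*pi*θ) dθ = (-4/(25*pi**2)) - (-4/(25*pi**2)) = 0.
Hence Re(c_{5}) = (1/2)·(0) = 0.

0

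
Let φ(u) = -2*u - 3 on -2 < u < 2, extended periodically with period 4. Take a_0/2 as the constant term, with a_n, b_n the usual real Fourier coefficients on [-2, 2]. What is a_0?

-6

a_0 = 1/2 ∫_{-2}^{2} φ(u) du = 1/2 · (-12) = -6.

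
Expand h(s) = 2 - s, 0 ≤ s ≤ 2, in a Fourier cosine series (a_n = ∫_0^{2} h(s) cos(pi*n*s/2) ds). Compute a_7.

a_7 = ∫_0^{2} (2 - s) cos(7*pi*s/2) ds.
Integrating by parts (boundary term plus one more integral), an antiderivative of (2 - s) cos(7*pi*s/2) is -2*s*sin(7*pi*s/2)/(7*pi) + 4*sin(7*pi*s/2)/(7*pi) - 4*cos(7*pi*s/2)/(49*pi**2); evaluating from 0 to 2: ∫_{0}^{2} (2 - s) cos(7*pi*s/2) ds = (4/(49*pi**2)) - (-4/(49*pi**2)) = 8/(49*pi**2).
Hence a_7 = 8/(49*pi**2).

8/(49*pi**2)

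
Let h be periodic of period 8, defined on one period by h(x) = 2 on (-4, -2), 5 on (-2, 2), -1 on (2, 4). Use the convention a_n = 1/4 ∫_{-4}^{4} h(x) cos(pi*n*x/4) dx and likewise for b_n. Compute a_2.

0

a_2 = 1/4 ∫_{-4}^{4} h(x) cos(pi*x/2) dx.
Split the integral at the breakpoints.
Directly, an antiderivative of (2) cos(pi*x/2) is 4*sin(pi*x/2)/pi; evaluating from -4 to -2: ∫_{-4}^{-2} (2) cos(pi*x/2) dx = (0) - (0) = 0.
Directly, an antiderivative of (5) cos(pi*x/2) is 10*sin(pi*x/2)/pi; evaluating from -2 to 2: ∫_{-2}^{2} (5) cos(pi*x/2) dx = (0) - (0) = 0.
Directly, an antiderivative of (-1) cos(pi*x/2) is -2*sin(pi*x/2)/pi; evaluating from 2 to 4: ∫_{2}^{4} (-1) cos(pi*x/2) dx = (0) - (0) = 0.
Summing the pieces and multiplying by (1/4) gives a_2 = 0.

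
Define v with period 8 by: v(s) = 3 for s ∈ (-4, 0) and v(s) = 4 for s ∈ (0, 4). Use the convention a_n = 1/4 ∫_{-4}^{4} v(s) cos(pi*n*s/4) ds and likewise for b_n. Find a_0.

a_0 = 1/4 ∫_{-4}^{4} v(s) ds = 1/4 · (28) = 7.

7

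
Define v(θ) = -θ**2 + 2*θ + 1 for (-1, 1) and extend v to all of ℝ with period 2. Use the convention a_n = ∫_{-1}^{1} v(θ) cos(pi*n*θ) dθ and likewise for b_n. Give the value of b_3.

b_3 = ∫_{-1}^{1} v(θ) sin(3*pi*θ) dθ.
Integrating by parts twice (tabular method), an antiderivative of (-θ**2 + 2*θ + 1) sin(3*pi*θ) is θ**2*cos(3*pi*θ)/(3*pi) - 2*θ*sin(3*pi*θ)/(9*pi**2) - 2*θ*cos(3*pi*θ)/(3*pi) + 2*sin(3*pi*θ)/(9*pi**2) - cos(3*pi*θ)/(3*pi) - 2*cos(3*pi*θ)/(27*pi**3); evaluating from -1 to 1: ∫_{-1}^{1} (-θ**2 + 2*θ + 1) sin(3*pi*θ) dθ = (2*(1 + 9*pi**2)/(27*pi**3)) - (2*(1 - 9*pi**2)/(27*pi**3)) = 4/(3*pi).
Hence b_3 = 4/(3*pi).

4/(3*pi)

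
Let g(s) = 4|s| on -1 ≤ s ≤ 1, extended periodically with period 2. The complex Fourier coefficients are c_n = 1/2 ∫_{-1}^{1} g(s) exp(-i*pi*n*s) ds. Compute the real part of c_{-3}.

-8/(9*pi**2)

Since g is real-valued, Re(c_{-3}) = 1/2 ∫_{-1}^{1} g(s) cos(-3*pi*s) ds = a_{3}/2.
g is even and cos(-3*pi*s) is even, so the integrand is even: ∫_{-1}^{1} g(s) cos(-3*pi*s) ds = 2∫_0^{1} g(s) cos(-3*pi*s) ds.
Integrating by parts (boundary term plus one more integral), an antiderivative of (4*s) cos(-3*pi*s) is 4*s*sin(3*pi*s)/(3*pi) + 4*cos(3*pi*s)/(9*pi**2); evaluating from 0 to 1: ∫_{0}^{1} (4*s) cos(-3*pi*s) ds = (-4/(9*pi**2)) - (4/(9*pi**2)) = -8/(9*pi**2).
So ∫_{-1}^{1} g(s) cos(-3*pi*s) ds = -16/(9*pi**2).
Hence Re(c_{-3}) = (1/2)·(-16/(9*pi**2)) = -8/(9*pi**2).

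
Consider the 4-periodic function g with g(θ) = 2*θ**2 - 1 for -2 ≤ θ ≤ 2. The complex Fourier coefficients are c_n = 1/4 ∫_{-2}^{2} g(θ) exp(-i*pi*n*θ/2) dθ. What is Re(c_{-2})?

Since g is real-valued, Re(c_{-2}) = 1/4 ∫_{-2}^{2} g(θ) cos(-pi*θ) dθ = a_{2}/2.
g is even and cos(-pi*θ) is even, so the integrand is even: ∫_{-2}^{2} g(θ) cos(-pi*θ) dθ = 2∫_0^{2} g(θ) cos(-pi*θ) dθ.
Integrating by parts twice (tabular method), an antiderivative of (2*θ**2 - 1) cos(-pi*θ) is 2*θ**2*sin(pi*θ)/pi + 4*θ*cos(pi*θ)/pi**2 - sin(pi*θ)/pi - 4*sin(pi*θ)/pi**3; evaluating from 0 to 2: ∫_{0}^{2} (2*θ**2 - 1) cos(-pi*θ) dθ = (8/pi**2) - (0) = 8/pi**2.
So ∫_{-2}^{2} g(θ) cos(-pi*θ) dθ = 16/pi**2.
Hence Re(c_{-2}) = (1/4)·(16/pi**2) = 4/pi**2.

4/pi**2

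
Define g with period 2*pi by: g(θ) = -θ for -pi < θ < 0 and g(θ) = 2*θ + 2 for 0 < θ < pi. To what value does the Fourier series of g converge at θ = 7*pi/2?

pi/2

θ = 7*pi/2 differs from θ = -pi/2 by 2 full period(s), and the series is 2*pi-periodic.
g is continuous at θ = -pi/2 with value pi/2, so the series converges to pi/2 there.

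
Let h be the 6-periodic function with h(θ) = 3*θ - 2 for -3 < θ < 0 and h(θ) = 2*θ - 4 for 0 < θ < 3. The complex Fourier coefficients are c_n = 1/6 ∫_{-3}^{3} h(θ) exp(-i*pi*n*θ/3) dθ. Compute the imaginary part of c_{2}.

Since h is real-valued, Im(c_{2}) = -1/6 ∫_{-3}^{3} h(θ) sin(2*pi*θ/3) dθ = -b_{2}/2.
Split the integral at the breakpoints.
Integrating by parts (boundary term plus one more integral), an antiderivative of (3*θ - 2) sin(2*pi*θ/3) is -9*θ*cos(2*pi*θ/3)/(2*pi) + 27*sin(2*pi*θ/3)/(4*pi**2) + 3*cos(2*pi*θ/3)/pi; evaluating from -3 to 0: ∫_{-3}^{0} (3*θ - 2) sin(2*pi*θ/3) dθ = (3/pi) - (33/(2*pi)) = -27/(2*pi).
Integrating by parts (boundary term plus one more integral), an antiderivative of (2*θ - 4) sin(2*pi*θ/3) is -3*θ*cos(2*pi*θ/3)/pi + 9*sin(2*pi*θ/3)/(2*pi**2) + 6*cos(2*pi*θ/3)/pi; evaluating from 0 to 3: ∫_{0}^{3} (2*θ - 4) sin(2*pi*θ/3) dθ = (-3/pi) - (6/pi) = -9/pi.
So ∫_{-3}^{3} h(θ) sin(2*pi*θ/3) dθ = -45/(2*pi).
Hence Im(c_{2}) = (-1/6)·(-45/(2*pi)) = 15/(4*pi).

15/(4*pi)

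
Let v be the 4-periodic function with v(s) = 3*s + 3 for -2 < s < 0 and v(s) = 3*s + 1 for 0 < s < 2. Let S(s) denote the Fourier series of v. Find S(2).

2

At s = 2 the one-sided limits are v(2^-) = 7 and v(2^+) = -3.
By Dirichlet's theorem the series converges to their average, [(7) + (-3)]/2 = 2.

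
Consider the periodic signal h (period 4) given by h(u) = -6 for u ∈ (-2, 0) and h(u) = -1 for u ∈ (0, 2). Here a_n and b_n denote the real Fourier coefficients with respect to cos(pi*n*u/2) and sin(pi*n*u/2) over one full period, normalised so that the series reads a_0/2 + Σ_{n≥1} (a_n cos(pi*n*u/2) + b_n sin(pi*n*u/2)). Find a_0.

-7

a_0 = 1/2 ∫_{-2}^{2} h(u) du = 1/2 · (-14) = -7.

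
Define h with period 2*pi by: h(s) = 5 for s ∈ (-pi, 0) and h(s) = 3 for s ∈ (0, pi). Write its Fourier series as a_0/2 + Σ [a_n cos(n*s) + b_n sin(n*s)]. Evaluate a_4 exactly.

0

a_4 = 1/pi ∫_{-pi}^{pi} h(s) cos(4*s) ds.
Split the integral at the breakpoints.
Directly, an antiderivative of (5) cos(4*s) is 5*sin(4*s)/4; evaluating from -pi to 0: ∫_{-pi}^{0} (5) cos(4*s) ds = (0) - (0) = 0.
Directly, an antiderivative of (3) cos(4*s) is 3*sin(4*s)/4; evaluating from 0 to pi: ∫_{0}^{pi} (3) cos(4*s) ds = (0) - (0) = 0.
Summing the pieces and multiplying by (1/pi) gives a_4 = 0.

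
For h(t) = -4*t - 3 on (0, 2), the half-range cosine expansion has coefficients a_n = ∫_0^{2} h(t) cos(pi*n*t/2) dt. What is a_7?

32/(49*pi**2)

a_7 = ∫_0^{2} (-4*t - 3) cos(7*pi*t/2) dt.
Integrating by parts (boundary term plus one more integral), an antiderivative of (-4*t - 3) cos(7*pi*t/2) is -8*t*sin(7*pi*t/2)/(7*pi) - 6*sin(7*pi*t/2)/(7*pi) - 16*cos(7*pi*t/2)/(49*pi**2); evaluating from 0 to 2: ∫_{0}^{2} (-4*t - 3) cos(7*pi*t/2) dt = (16/(49*pi**2)) - (-16/(49*pi**2)) = 32/(49*pi**2).
Hence a_7 = 32/(49*pi**2).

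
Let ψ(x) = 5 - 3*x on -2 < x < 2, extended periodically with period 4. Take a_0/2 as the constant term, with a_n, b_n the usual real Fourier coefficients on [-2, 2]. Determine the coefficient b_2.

b_2 = 1/2 ∫_{-2}^{2} ψ(x) sin(pi*x) dx.
Integrating by parts (boundary term plus one more integral), an antiderivative of (5 - 3*x) sin(pi*x) is 3*x*cos(pi*x)/pi - 3*sin(pi*x)/pi**2 - 5*cos(pi*x)/pi; evaluating from -2 to 2: ∫_{-2}^{2} (5 - 3*x) sin(pi*x) dx = (1/pi) - (-11/pi) = 12/pi.
Hence b_2 = (1/2)·(12/pi) = 6/pi.

6/pi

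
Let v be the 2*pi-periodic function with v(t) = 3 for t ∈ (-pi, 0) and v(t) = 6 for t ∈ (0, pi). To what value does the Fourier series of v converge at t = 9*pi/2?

6

t = 9*pi/2 differs from t = pi/2 by 2 full period(s), and the series is 2*pi-periodic.
v is continuous at t = pi/2 with value 6, so the series converges to 6 there.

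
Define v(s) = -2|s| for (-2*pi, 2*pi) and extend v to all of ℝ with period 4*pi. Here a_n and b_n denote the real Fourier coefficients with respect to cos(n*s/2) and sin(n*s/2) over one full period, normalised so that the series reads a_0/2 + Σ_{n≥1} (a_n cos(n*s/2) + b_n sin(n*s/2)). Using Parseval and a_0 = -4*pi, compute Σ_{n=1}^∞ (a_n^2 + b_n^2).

8*pi**2/3

Parseval: a_0^2/2 + Σ_{n≥1} (a_n^2+b_n^2) = (1/(2*pi)) ∫_{-2*pi}^{2*pi} v(s)^2 ds = 32*pi**2/3.
Subtract a_0^2/2 = 8*pi**2: Σ (a_n^2+b_n^2) = 8*pi**2/3.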